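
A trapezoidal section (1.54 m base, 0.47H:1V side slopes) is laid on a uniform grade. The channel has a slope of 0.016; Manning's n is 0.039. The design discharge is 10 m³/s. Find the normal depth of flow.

y_n = 1.64 m

Manning's equation rearranged: A R^(2/3) = nQ / (1·√S) = 0.039 × 10 / (√0.016) = 3.083.
Try y = 1.38 m: A R^(2/3) = 2.285 — too small.
Try y = 1.8 m: A R^(2/3) = 3.634 — too large.
Try y = 1.64 m: A R^(2/3) = 3.083 — matches.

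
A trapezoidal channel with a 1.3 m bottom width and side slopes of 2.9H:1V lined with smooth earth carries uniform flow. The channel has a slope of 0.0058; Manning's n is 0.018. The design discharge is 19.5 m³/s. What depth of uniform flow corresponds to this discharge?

Manning's equation rearranged: A R^(2/3) = nQ / (1·√S) = 0.018 × 19.5 / (√0.0058) = 4.609.
Trying y = 1.47 m: A R^(2/3) = 7.003 — too large.
Trying y = 1.23 m: A R^(2/3) = 4.614 — close enough.

y_n = 1.23 m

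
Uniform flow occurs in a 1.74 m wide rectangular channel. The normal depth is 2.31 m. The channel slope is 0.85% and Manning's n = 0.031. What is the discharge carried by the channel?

Flow area A = b·y = 1.74 × 2.31 = 4.019 m². Wetted perimeter P = b + 2y = 1.74 + 2×2.31 = 6.36 m.
Hydraulic radius R = A/P = 4.019/6.36 = 0.632 m.
Manning's equation: Q = (1/n) A R^(2/3) S^(1/2) = (1/0.031) × 4.019 × 0.632^(2/3) × 0.0085^(1/2) = 8.8 m³/s.

Q = 8.8 m³/s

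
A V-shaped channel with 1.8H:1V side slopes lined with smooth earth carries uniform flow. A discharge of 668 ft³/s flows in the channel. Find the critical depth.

At critical depth, Q² T / (g A³) = 1, i.e. A³/T = Q²/g = 668²/32.2 = 13860.
At y = 4.96 ft: A³/T = 4863 — too small.
At y = 6.12 ft: A³/T = 13910 — matches.

y_c = 6.12 ft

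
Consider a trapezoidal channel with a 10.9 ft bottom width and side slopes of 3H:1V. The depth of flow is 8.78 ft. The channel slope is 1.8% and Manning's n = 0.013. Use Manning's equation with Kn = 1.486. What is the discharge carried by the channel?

With bottom width b = 10.9 ft and side slope z = 3: A = (b + zy)y = (10.9 + 3×8.78)×8.78 = 327 ft²; P = b + 2y√(1+z²) = 10.9 + 2×8.78×3.162 = 66.43 ft.
Hydraulic radius R = A/P = 327/66.43 = 4.922 ft.
Manning's equation: Q = (1.486/n) A R^(2/3) S^(1/2) = (1.486/0.013) × 327 × 4.922^(2/3) × 0.018^(1/2) = 14500 ft³/s.

Q = 14500 ft³/s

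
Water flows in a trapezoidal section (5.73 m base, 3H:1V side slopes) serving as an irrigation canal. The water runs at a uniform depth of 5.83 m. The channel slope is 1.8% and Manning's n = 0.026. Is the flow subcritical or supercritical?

supercritical

With bottom width b = 5.73 m and side slope z = 3: A = (b + zy)y = (5.73 + 3×5.83)×5.83 = 135.4 m²; P = b + 2y√(1+z²) = 5.73 + 2×5.83×3.162 = 42.6 m.
Hydraulic radius R = A/P = 135.4/42.6 = 3.178 m.
V = (1/n) R^(2/3) √S = (1/0.026) × 3.178^(2/3) × √0.018 = 11.15 m/s. Hydraulic depth D_h = A/T = 135.4/40.71 = 3.325 m.
Froude number Fr = V/√(g·D_h) = 11.15/√(9.81×3.325) = 1.95, which is greater than 1, so the flow is supercritical.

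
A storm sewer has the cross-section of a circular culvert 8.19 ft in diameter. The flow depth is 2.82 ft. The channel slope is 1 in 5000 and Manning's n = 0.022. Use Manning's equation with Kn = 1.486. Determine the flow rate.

For a circular section of diameter D = 8.19 ft at depth y = 2.82 ft, the central angle is θ = 2 arccos(1 − 2y/D) = 2.508 rad. Then A = (D²/8)(θ − sin θ) = 16.07 ft² and P = Dθ/2 = 10.27 ft.
Hydraulic radius R = A/P = 16.07/10.27 = 1.564 ft.
Manning's equation: Q = (1.486/n) A R^(2/3) S^(1/2) = (1.486/0.022) × 16.07 × 1.564^(2/3) × 0.0002^(1/2) = 20.7 ft³/s.

Q = 20.7 ft³/s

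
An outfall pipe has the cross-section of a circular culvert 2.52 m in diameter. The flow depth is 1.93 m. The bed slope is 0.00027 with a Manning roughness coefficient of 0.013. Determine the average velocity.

For a circular section of diameter D = 2.52 m at depth y = 1.93 m, the central angle is θ = 2 arccos(1 − 2y/D) = 4.263 rad. Then A = (D²/8)(θ − sin θ) = 4.099 m² and P = Dθ/2 = 5.371 m.
Hydraulic radius R = A/P = 4.099/5.371 = 0.7631 m.
From Manning's equation, V = (1/n) R^(2/3) S^(1/2) = (1/0.013) × 0.7631^(2/3) × 0.00027^(1/2) = 1.06 m/s.

V = 1.06 m/s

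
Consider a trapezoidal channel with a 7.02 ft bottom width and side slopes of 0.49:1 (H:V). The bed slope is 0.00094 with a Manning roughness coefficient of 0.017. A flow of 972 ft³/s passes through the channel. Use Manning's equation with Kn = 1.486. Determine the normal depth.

y_n = 11 ft

Manning's equation rearranged: A R^(2/3) = nQ / (1.486·√S) = 0.017 × 972 / (1.486 × √0.00094) = 362.7.
Try y = 8.47 ft: A R^(2/3) = 224.5 — too small.
Try y = 14 ft: A R^(2/3) = 574.8 — too large.
Try y = 11 ft: A R^(2/3) = 362.7 — matches.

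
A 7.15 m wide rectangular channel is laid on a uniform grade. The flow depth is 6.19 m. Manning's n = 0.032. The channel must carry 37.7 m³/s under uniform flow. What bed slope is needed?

S = 0.00025

Flow area A = b·y = 7.15 × 6.19 = 44.26 m². Wetted perimeter P = b + 2y = 7.15 + 2×6.19 = 19.53 m.
Hydraulic radius R = A/P = 44.26/19.53 = 2.266 m.
From Manning's equation, S = [nQ / (1 A R^(2/3))]² = [0.032 × 37.7 / (1 × 44.26 × 2.266^(2/3))]² = 0.00025.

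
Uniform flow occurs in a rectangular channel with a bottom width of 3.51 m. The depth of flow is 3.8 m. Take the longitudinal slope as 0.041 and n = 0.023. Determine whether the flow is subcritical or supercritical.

Flow area A = b·y = 3.51 × 3.8 = 13.34 m². Wetted perimeter P = b + 2y = 3.51 + 2×3.8 = 11.11 m.
Hydraulic radius R = A/P = 13.34/11.11 = 1.201 m.
V = (1/n) R^(2/3) √S = (1/0.023) × 1.201^(2/3) × √0.041 = 9.944 m/s. Hydraulic depth D_h = A/T = 13.34/3.51 = 3.8 m.
Froude number Fr = V/√(g·D_h) = 9.944/√(9.81×3.8) = 1.63, which is greater than 1, so the flow is supercritical.

supercritical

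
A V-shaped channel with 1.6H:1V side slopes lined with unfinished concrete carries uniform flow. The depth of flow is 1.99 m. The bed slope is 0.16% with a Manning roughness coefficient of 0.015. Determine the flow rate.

Q = 15.1 m³/s

For a triangular section with side slope z = 1.6: A = zy² = 1.6×1.99² = 6.336 m²; P = 2y√(1+z²) = 2×1.99×1.887 = 7.509 m.
Hydraulic radius R = A/P = 6.336/7.509 = 0.8438 m.
Manning's equation: Q = (1/n) A R^(2/3) S^(1/2) = (1/0.015) × 6.336 × 0.8438^(2/3) × 0.0016^(1/2) = 15.1 m³/s.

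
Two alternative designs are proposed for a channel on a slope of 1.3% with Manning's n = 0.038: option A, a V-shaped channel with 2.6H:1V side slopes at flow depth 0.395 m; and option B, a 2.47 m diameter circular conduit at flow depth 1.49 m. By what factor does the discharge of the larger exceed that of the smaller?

Channel A: For a triangular section with side slope z = 2.6: A = zy² = 2.6×0.395² = 0.4057 m²; P = 2y√(1+z²) = 2×0.395×2.786 = 2.201 m. Hydraulic radius R = A/P = 0.4057/2.201 = 0.1843 m. Q_A = (1/0.038)·0.4057·0.1843^(2/3)·√0.013 = 0.3942 m³/s.
Channel B: For a circular section of diameter D = 2.47 m at depth y = 1.49 m, the central angle is θ = 2 arccos(1 − 2y/D) = 3.558 rad. Then A = (D²/8)(θ − sin θ) = 3.021 m² and P = Dθ/2 = 4.394 m. Hydraulic radius R = A/P = 3.021/4.394 = 0.6876 m. Q_B = (1/0.038)·3.021·0.6876^(2/3)·√0.013 = 7.062 m³/s.
The larger discharge is 7.062 m³/s and the smaller is 0.3942 m³/s; the ratio is 17.9.

17.9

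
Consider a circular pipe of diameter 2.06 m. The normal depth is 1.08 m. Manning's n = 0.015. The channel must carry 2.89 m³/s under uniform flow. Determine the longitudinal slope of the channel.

S = 0.0014

For a circular section of diameter D = 2.06 m at depth y = 1.08 m, the central angle is θ = 2 arccos(1 − 2y/D) = 3.239 rad. Then A = (D²/8)(θ − sin θ) = 1.769 m² and P = Dθ/2 = 3.336 m.
Hydraulic radius R = A/P = 1.769/3.336 = 0.5304 m.
From Manning's equation, S = [nQ / (1 A R^(2/3))]² = [0.015 × 2.89 / (1 × 1.769 × 0.5304^(2/3))]² = 0.0014.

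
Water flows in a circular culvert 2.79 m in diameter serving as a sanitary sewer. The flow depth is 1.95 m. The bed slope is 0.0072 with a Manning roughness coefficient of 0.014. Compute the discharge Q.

Q = 24.4 m³/s

For a circular section of diameter D = 2.79 m at depth y = 1.95 m, the central angle is θ = 2 arccos(1 − 2y/D) = 3.96 rad. Then A = (D²/8)(θ − sin θ) = 4.563 m² and P = Dθ/2 = 5.524 m.
Hydraulic radius R = A/P = 4.563/5.524 = 0.8261 m.
Manning's equation: Q = (1/n) A R^(2/3) S^(1/2) = (1/0.014) × 4.563 × 0.8261^(2/3) × 0.0072^(1/2) = 24.4 m³/s.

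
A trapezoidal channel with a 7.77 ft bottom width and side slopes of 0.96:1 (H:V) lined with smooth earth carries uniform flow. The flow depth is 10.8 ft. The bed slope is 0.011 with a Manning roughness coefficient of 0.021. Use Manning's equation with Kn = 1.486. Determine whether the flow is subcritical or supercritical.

supercritical

With bottom width b = 7.77 ft and side slope z = 0.96: A = (b + zy)y = (7.77 + 0.96×10.8)×10.8 = 195.9 ft²; P = b + 2y√(1+z²) = 7.77 + 2×10.8×1.386 = 37.71 ft.
Hydraulic radius R = A/P = 195.9/37.71 = 5.194 ft.
V = (1.486/n) R^(2/3) √S = (1.486/0.021) × 5.194^(2/3) × √0.011 = 22.26 ft/s. Hydraulic depth D_h = A/T = 195.9/28.51 = 6.872 ft.
Froude number Fr = V/√(g·D_h) = 22.26/√(32.2×6.872) = 1.5, which is greater than 1, so the flow is supercritical.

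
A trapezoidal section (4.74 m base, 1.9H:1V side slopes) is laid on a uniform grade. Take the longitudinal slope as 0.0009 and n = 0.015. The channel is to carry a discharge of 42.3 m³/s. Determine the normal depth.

y_n = 2.05 m

Manning's equation rearranged: A R^(2/3) = nQ / (1·√S) = 0.015 × 42.3 / (√0.0009) = 21.15.
Trying y = 2.48 m: A R^(2/3) = 31.03 — over.
Trying y = 1.63 m: A R^(2/3) = 13.51 — short.
Trying y = 2.05 m: A R^(2/3) = 21.16 — close enough.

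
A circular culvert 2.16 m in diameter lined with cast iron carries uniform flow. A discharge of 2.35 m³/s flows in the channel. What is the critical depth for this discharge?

At critical depth, Q² T / (g A³) = 1, i.e. A³/T = Q²/g = 2.35²/9.81 = 0.5629.
Trying y = 0.543 m: A³/T = 0.2008 — too small.
Trying y = 0.837 m: A³/T = 1.072 — too large.
Trying y = 0.708 m: A³/T = 0.5625 — matches.

y_c = 0.708 m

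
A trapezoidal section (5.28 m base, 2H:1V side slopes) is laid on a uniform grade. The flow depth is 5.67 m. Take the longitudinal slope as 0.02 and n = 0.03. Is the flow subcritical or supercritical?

With bottom width b = 5.28 m and side slope z = 2: A = (b + zy)y = (5.28 + 2×5.67)×5.67 = 94.24 m²; P = b + 2y√(1+z²) = 5.28 + 2×5.67×2.236 = 30.64 m.
Hydraulic radius R = A/P = 94.24/30.64 = 3.076 m.
V = (1/n) R^(2/3) √S = (1/0.03) × 3.076^(2/3) × √0.02 = 9.97 m/s. Hydraulic depth D_h = A/T = 94.24/27.96 = 3.37 m.
Froude number Fr = V/√(g·D_h) = 9.97/√(9.81×3.37) = 1.73, which is greater than 1, so the flow is supercritical.

supercritical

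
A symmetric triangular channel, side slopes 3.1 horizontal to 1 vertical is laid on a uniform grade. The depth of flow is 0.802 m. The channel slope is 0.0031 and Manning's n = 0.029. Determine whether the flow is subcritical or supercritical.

subcritical

For a triangular section with side slope z = 3.1: A = zy² = 3.1×0.802² = 1.994 m²; P = 2y√(1+z²) = 2×0.802×3.257 = 5.225 m.
Hydraulic radius R = A/P = 1.994/5.225 = 0.3816 m.
V = (1/n) R^(2/3) √S = (1/0.029) × 0.3816^(2/3) × √0.0031 = 1.01 m/s. Hydraulic depth D_h = A/T = 1.994/4.972 = 0.401 m.
Froude number Fr = V/√(g·D_h) = 1.01/√(9.81×0.401) = 0.509, which is less than 1, so the flow is subcritical.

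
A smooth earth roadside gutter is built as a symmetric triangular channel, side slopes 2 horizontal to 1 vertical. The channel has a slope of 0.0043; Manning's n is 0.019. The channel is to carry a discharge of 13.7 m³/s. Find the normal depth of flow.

y_n = 1.58 m

Manning's equation rearranged: A R^(2/3) = nQ / (1·√S) = 0.019 × 13.7 / (√0.0043) = 3.97.
Trying y = 1.32 m: A R^(2/3) = 2.452 — too small.
Trying y = 1.78 m: A R^(2/3) = 5.443 — too large.
Trying y = 1.58 m: A R^(2/3) = 3.961 — matches.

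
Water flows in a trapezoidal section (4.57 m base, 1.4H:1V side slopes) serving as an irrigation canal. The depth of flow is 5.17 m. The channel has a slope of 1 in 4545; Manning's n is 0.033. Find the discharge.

Q = 53.6 m³/s

With bottom width b = 4.57 m and side slope z = 1.4: A = (b + zy)y = (4.57 + 1.4×5.17)×5.17 = 61.05 m²; P = b + 2y√(1+z²) = 4.57 + 2×5.17×1.72 = 22.36 m.
Hydraulic radius R = A/P = 61.05/22.36 = 2.73 m.
Manning's equation: Q = (1/n) A R^(2/3) S^(1/2) = (1/0.033) × 61.05 × 2.73^(2/3) × 0.00022^(1/2) = 53.6 m³/s.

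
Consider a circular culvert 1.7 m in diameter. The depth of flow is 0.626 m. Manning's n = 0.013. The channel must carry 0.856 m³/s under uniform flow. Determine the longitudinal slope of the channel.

For a circular section of diameter D = 1.7 m at depth y = 0.626 m, the central angle is θ = 2 arccos(1 − 2y/D) = 2.608 rad. Then A = (D²/8)(θ − sin θ) = 0.7586 m² and P = Dθ/2 = 2.217 m.
Hydraulic radius R = A/P = 0.7586/2.217 = 0.3422 m.
From Manning's equation, S = [nQ / (1 A R^(2/3))]² = [0.013 × 0.856 / (1 × 0.7586 × 0.3422^(2/3))]² = 0.000899.

S = 0.000899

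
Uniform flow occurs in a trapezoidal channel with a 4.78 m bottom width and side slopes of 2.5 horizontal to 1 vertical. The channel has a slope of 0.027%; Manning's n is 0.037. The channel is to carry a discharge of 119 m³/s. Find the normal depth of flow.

Manning's equation rearranged: A R^(2/3) = nQ / (1·√S) = 0.037 × 119 / (√0.00027) = 268.
Try y = 5.43 m: A R^(2/3) = 204.1 — short.
Try y = 6.59 m: A R^(2/3) = 321.6 — over.
Try y = 6.1 m: A R^(2/3) = 267.9 — close enough.

y_n = 6.1 m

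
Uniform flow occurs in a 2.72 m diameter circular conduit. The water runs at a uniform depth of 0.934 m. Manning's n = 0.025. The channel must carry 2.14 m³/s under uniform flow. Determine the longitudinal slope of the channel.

For a circular section of diameter D = 2.72 m at depth y = 0.934 m, the central angle is θ = 2 arccos(1 − 2y/D) = 2.504 rad. Then A = (D²/8)(θ − sin θ) = 1.766 m² and P = Dθ/2 = 3.406 m.
Hydraulic radius R = A/P = 1.766/3.406 = 0.5185 m.
From Manning's equation, S = [nQ / (1 A R^(2/3))]² = [0.025 × 2.14 / (1 × 1.766 × 0.5185^(2/3))]² = 0.0022.

S = 0.0022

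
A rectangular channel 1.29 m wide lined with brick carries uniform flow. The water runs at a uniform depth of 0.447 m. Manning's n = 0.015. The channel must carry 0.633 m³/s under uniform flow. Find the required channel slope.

Flow area A = b·y = 1.29 × 0.447 = 0.5766 m². Wetted perimeter P = b + 2y = 1.29 + 2×0.447 = 2.184 m.
Hydraulic radius R = A/P = 0.5766/2.184 = 0.264 m.
From Manning's equation, S = [nQ / (1 A R^(2/3))]² = [0.015 × 0.633 / (1 × 0.5766 × 0.264^(2/3))]² = 0.0016.

S = 0.0016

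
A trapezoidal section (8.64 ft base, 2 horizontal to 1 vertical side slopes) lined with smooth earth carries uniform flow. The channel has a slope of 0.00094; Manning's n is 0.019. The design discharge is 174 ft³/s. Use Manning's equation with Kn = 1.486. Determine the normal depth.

y_n = 3.07 ft

Manning's equation rearranged: A R^(2/3) = nQ / (1.486·√S) = 0.019 × 174 / (1.486 × √0.00094) = 72.56.
Trying y = 2.43 ft: A R^(2/3) = 46.39 — short.
Trying y = 3.07 ft: A R^(2/3) = 72.71 — matches.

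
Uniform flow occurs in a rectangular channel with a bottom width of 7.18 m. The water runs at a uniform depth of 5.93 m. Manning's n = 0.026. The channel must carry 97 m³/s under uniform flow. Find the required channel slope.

Flow area A = b·y = 7.18 × 5.93 = 42.58 m². Wetted perimeter P = b + 2y = 7.18 + 2×5.93 = 19.04 m.
Hydraulic radius R = A/P = 42.58/19.04 = 2.236 m.
From Manning's equation, S = [nQ / (1 A R^(2/3))]² = [0.026 × 97 / (1 × 42.58 × 2.236^(2/3))]² = 0.0012.

S = 0.0012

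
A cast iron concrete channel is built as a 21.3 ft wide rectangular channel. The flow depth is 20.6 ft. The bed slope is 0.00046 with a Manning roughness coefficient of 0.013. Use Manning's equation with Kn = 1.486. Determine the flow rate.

Flow area A = b·y = 21.3 × 20.6 = 438.8 ft². Wetted perimeter P = b + 2y = 21.3 + 2×20.6 = 62.5 ft.
Hydraulic radius R = A/P = 438.8/62.5 = 7.02 ft.
Manning's equation: Q = (1.486/n) A R^(2/3) S^(1/2) = (1.486/0.013) × 438.8 × 7.02^(2/3) × 0.00046^(1/2) = 3940 ft³/s.

Q = 3940 ft³/s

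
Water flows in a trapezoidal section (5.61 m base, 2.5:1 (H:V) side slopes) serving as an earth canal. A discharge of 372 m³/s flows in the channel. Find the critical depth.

y_c = 4.4 m

At critical depth, Q² T / (g A³) = 1, i.e. A³/T = Q²/g = 372²/9.81 = 14110.
At y = 4.84 m: A³/T = 21130 — over.
At y = 3.31 m: A³/T = 4381 — short.
At y = 4.4 m: A³/T = 14140 — ≈ 14110.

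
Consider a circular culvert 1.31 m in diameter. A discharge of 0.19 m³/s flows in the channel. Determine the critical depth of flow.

y_c = 0.225 m

At critical depth, Q² T / (g A³) = 1, i.e. A³/T = Q²/g = 0.19²/9.81 = 0.00368.
At y = 0.154 m: A³/T = 0.0008327 — short.
At y = 0.256 m: A³/T = 0.006158 — over.
At y = 0.225 m: A³/T = 0.003711 — close enough.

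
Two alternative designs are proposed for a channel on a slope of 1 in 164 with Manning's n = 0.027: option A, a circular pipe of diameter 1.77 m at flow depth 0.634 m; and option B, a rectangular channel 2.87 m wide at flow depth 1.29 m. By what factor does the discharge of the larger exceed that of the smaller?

7.29

Channel A: For a circular section of diameter D = 1.77 m at depth y = 0.634 m, the central angle is θ = 2 arccos(1 − 2y/D) = 2.566 rad. Then A = (D²/8)(θ − sin θ) = 0.792 m² and P = Dθ/2 = 2.271 m. Hydraulic radius R = A/P = 0.792/2.271 = 0.3487 m. Q_A = (1/0.027)·0.792·0.3487^(2/3)·√0.006098 = 1.135 m³/s.
Channel B: Flow area A = b·y = 2.87 × 1.29 = 3.702 m². Wetted perimeter P = b + 2y = 2.87 + 2×1.29 = 5.45 m. Hydraulic radius R = A/P = 3.702/5.45 = 0.6793 m. Q_B = (1/0.027)·3.702·0.6793^(2/3)·√0.006098 = 8.274 m³/s.
The larger discharge is 8.274 m³/s and the smaller is 1.135 m³/s; the ratio is 7.29.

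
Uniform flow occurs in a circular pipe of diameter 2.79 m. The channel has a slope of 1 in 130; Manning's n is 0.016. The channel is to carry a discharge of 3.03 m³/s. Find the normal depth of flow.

y_n = 0.639 m

Manning's equation rearranged: A R^(2/3) = nQ / (1·√S) = 0.016 × 3.03 / (√0.007692) = 0.5528.
Trying y = 0.81 m: A R^(2/3) = 0.8836 — over.
Trying y = 0.639 m: A R^(2/3) = 0.5532 — matches.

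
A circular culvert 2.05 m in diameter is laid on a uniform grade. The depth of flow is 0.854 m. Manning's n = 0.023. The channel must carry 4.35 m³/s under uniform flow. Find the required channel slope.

For a circular section of diameter D = 2.05 m at depth y = 0.854 m, the central angle is θ = 2 arccos(1 − 2y/D) = 2.806 rad. Then A = (D²/8)(θ − sin θ) = 1.301 m² and P = Dθ/2 = 2.877 m.
Hydraulic radius R = A/P = 1.301/2.877 = 0.4524 m.
From Manning's equation, S = [nQ / (1 A R^(2/3))]² = [0.023 × 4.35 / (1 × 1.301 × 0.4524^(2/3))]² = 0.017.

S = 0.017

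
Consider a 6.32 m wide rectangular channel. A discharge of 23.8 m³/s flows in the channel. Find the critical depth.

For a rectangular channel, critical depth y_c = (q²/g)^(1/3) where q = Q/b = 23.8/6.32 = 3.766 m²/s.
So y_c = (3.766²/9.81)^(1/3) = 1.13 m.

y_c = 1.13 m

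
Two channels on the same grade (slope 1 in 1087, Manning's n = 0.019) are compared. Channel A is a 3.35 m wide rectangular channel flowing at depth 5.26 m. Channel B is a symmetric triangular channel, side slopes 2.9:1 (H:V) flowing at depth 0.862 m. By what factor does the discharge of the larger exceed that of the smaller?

17.5

Channel A: Flow area A = b·y = 3.35 × 5.26 = 17.62 m². Wetted perimeter P = b + 2y = 3.35 + 2×5.26 = 13.87 m. Hydraulic radius R = A/P = 17.62/13.87 = 1.27 m. Q_A = (1/0.019)·17.62·1.27^(2/3)·√0.00092 = 33 m³/s.
Channel B: For a triangular section with side slope z = 2.9: A = zy² = 2.9×0.862² = 2.155 m²; P = 2y√(1+z²) = 2×0.862×3.068 = 5.288 m. Hydraulic radius R = A/P = 2.155/5.288 = 0.4075 m. Q_B = (1/0.019)·2.155·0.4075^(2/3)·√0.00092 = 1.891 m³/s.
The larger discharge is 33 m³/s and the smaller is 1.891 m³/s; the ratio is 17.5.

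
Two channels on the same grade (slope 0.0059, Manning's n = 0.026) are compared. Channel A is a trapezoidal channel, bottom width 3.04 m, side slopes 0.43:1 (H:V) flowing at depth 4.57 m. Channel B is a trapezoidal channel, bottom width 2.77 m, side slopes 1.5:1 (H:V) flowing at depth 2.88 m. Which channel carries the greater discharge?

Channel A: With bottom width b = 3.04 m and side slope z = 0.43: A = (b + zy)y = (3.04 + 0.43×4.57)×4.57 = 22.87 m²; P = b + 2y√(1+z²) = 3.04 + 2×4.57×1.089 = 12.99 m. Hydraulic radius R = A/P = 22.87/12.99 = 1.761 m. Q_A = (1/0.026)·22.87·1.761^(2/3)·√0.0059 = 98.54 m³/s.
Channel B: With bottom width b = 2.77 m and side slope z = 1.5: A = (b + zy)y = (2.77 + 1.5×2.88)×2.88 = 20.42 m²; P = b + 2y√(1+z²) = 2.77 + 2×2.88×1.803 = 13.15 m. Hydraulic radius R = A/P = 20.42/13.15 = 1.552 m. Q_B = (1/0.026)·20.42·1.552^(2/3)·√0.0059 = 80.87 m³/s.
Q_A = 98.54 m³/s vs Q_B = 80.87 m³/s, so channel A carries more.

channel A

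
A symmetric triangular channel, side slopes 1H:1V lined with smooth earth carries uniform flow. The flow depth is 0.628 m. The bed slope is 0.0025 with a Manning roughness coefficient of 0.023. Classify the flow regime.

subcritical

For a triangular section with side slope z = 1: A = zy² = 1×0.628² = 0.3944 m²; P = 2y√(1+z²) = 2×0.628×1.414 = 1.776 m.
Hydraulic radius R = A/P = 0.3944/1.776 = 0.222 m.
V = (1/n) R^(2/3) √S = (1/0.023) × 0.222^(2/3) × √0.0025 = 0.7971 m/s. Hydraulic depth D_h = A/T = 0.3944/1.256 = 0.314 m.
Froude number Fr = V/√(g·D_h) = 0.7971/√(9.81×0.314) = 0.454, which is less than 1, so the flow is subcritical.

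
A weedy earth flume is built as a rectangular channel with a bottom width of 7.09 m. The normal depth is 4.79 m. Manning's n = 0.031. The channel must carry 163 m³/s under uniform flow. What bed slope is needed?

S = 0.00857

Flow area A = b·y = 7.09 × 4.79 = 33.96 m². Wetted perimeter P = b + 2y = 7.09 + 2×4.79 = 16.67 m.
Hydraulic radius R = A/P = 33.96/16.67 = 2.037 m.
From Manning's equation, S = [nQ / (1 A R^(2/3))]² = [0.031 × 163 / (1 × 33.96 × 2.037^(2/3))]² = 0.00857.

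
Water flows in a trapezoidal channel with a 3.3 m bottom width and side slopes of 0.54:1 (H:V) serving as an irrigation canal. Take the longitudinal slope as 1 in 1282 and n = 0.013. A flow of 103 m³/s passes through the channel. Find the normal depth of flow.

Manning's equation rearranged: A R^(2/3) = nQ / (1·√S) = 0.013 × 103 / (√0.00078) = 47.94.
At y = 5.85 m: A R^(2/3) = 65.39 — too large.
At y = 4.98 m: A R^(2/3) = 47.98 — close enough.

y_n = 4.98 m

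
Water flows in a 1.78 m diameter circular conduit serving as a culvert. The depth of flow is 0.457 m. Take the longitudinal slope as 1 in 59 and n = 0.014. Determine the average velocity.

V = 3.86 m/s

For a circular section of diameter D = 1.78 m at depth y = 0.457 m, the central angle is θ = 2 arccos(1 − 2y/D) = 2.125 rad. Then A = (D²/8)(θ − sin θ) = 0.5051 m² and P = Dθ/2 = 1.892 m.
Hydraulic radius R = A/P = 0.5051/1.892 = 0.267 m.
From Manning's equation, V = (1/n) R^(2/3) S^(1/2) = (1/0.014) × 0.267^(2/3) × 0.01695^(1/2) = 3.86 m/s.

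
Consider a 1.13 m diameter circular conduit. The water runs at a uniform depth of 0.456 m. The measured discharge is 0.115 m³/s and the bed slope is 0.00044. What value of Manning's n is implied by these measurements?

For a circular section of diameter D = 1.13 m at depth y = 0.456 m, the central angle is θ = 2 arccos(1 − 2y/D) = 2.753 rad. Then A = (D²/8)(θ − sin θ) = 0.379 m² and P = Dθ/2 = 1.556 m.
Hydraulic radius R = A/P = 0.379/1.556 = 0.2437 m.
Rearranging Manning's equation: n = (1/Q) A R^(2/3) S^(1/2) = (1/0.115) × 0.379 × 0.2437^(2/3) × √0.00044 = 0.027.

n = 0.027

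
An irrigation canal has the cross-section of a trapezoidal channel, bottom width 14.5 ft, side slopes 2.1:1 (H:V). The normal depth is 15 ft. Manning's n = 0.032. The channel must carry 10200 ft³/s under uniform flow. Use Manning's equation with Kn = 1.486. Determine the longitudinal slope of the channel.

S = 0.00614

With bottom width b = 14.5 ft and side slope z = 2.1: A = (b + zy)y = (14.5 + 2.1×15)×15 = 690 ft²; P = b + 2y√(1+z²) = 14.5 + 2×15×2.326 = 84.28 ft.
Hydraulic radius R = A/P = 690/84.28 = 8.187 ft.
From Manning's equation, S = [nQ / (1.486 A R^(2/3))]² = [0.032 × 10200 / (1.486 × 690 × 8.187^(2/3))]² = 0.00614.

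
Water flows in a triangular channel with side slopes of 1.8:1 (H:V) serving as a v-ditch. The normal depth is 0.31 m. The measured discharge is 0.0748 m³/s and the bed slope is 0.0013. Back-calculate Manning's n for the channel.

n = 0.022

For a triangular section with side slope z = 1.8: A = zy² = 1.8×0.31² = 0.173 m²; P = 2y√(1+z²) = 2×0.31×2.059 = 1.277 m.
Hydraulic radius R = A/P = 0.173/1.277 = 0.1355 m.
Rearranging Manning's equation: n = (1/Q) A R^(2/3) S^(1/2) = (1/0.0748) × 0.173 × 0.1355^(2/3) × √0.0013 = 0.022.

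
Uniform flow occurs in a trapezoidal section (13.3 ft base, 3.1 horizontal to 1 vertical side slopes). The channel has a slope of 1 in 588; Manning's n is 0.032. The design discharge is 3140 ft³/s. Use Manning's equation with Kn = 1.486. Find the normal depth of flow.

y_n = 10.7 ft

Manning's equation rearranged: A R^(2/3) = nQ / (1.486·√S) = 0.032 × 3140 / (1.486 × √0.001701) = 1640.
Try y = 9.05 ft: A R^(2/3) = 1120 — low.
Try y = 12.1 ft: A R^(2/3) = 2179 — high.
Try y = 10.7 ft: A R^(2/3) = 1640 — ≈ 1640.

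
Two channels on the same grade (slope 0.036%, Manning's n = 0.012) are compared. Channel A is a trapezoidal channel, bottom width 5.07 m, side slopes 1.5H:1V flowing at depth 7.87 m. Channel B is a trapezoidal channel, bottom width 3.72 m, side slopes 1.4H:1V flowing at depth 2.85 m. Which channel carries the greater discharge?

Channel A: With bottom width b = 5.07 m and side slope z = 1.5: A = (b + zy)y = (5.07 + 1.5×7.87)×7.87 = 132.8 m²; P = b + 2y√(1+z²) = 5.07 + 2×7.87×1.803 = 33.45 m. Hydraulic radius R = A/P = 132.8/33.45 = 3.971 m. Q_A = (1/0.012)·132.8·3.971^(2/3)·√0.00036 = 526.6 m³/s.
Channel B: With bottom width b = 3.72 m and side slope z = 1.4: A = (b + zy)y = (3.72 + 1.4×2.85)×2.85 = 21.97 m²; P = b + 2y√(1+z²) = 3.72 + 2×2.85×1.72 = 13.53 m. Hydraulic radius R = A/P = 21.97/13.53 = 1.624 m. Q_B = (1/0.012)·21.97·1.624^(2/3)·√0.00036 = 48.01 m³/s.
Q_A = 526.6 m³/s vs Q_B = 48.01 m³/s, so channel A carries more.

channel A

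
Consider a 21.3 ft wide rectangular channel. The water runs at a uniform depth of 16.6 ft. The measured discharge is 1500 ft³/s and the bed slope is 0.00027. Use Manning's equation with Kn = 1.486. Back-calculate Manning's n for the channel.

Flow area A = b·y = 21.3 × 16.6 = 353.6 ft². Wetted perimeter P = b + 2y = 21.3 + 2×16.6 = 54.5 ft.
Hydraulic radius R = A/P = 353.6/54.5 = 6.488 ft.
Rearranging Manning's equation: n = (1.486/Q) A R^(2/3) S^(1/2) = (1.486/1500) × 353.6 × 6.488^(2/3) × √0.00027 = 0.02.

n = 0.02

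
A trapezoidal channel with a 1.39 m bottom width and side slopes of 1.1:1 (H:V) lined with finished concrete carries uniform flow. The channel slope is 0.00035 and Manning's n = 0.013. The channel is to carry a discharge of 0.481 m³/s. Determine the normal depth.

y_n = 0.413 m

Manning's equation rearranged: A R^(2/3) = nQ / (1·√S) = 0.013 × 0.481 / (√0.00035) = 0.3342.
Try y = 0.338 m: A R^(2/3) = 0.2355 — short.
Try y = 0.495 m: A R^(2/3) = 0.4615 — over.
Try y = 0.413 m: A R^(2/3) = 0.3344 — close enough.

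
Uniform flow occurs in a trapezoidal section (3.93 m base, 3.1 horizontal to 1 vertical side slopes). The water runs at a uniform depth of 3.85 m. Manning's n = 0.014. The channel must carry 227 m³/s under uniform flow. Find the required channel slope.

With bottom width b = 3.93 m and side slope z = 3.1: A = (b + zy)y = (3.93 + 3.1×3.85)×3.85 = 61.08 m²; P = b + 2y√(1+z²) = 3.93 + 2×3.85×3.257 = 29.01 m.
Hydraulic radius R = A/P = 61.08/29.01 = 2.105 m.
From Manning's equation, S = [nQ / (1 A R^(2/3))]² = [0.014 × 227 / (1 × 61.08 × 2.105^(2/3))]² = 0.001.

S = 0.001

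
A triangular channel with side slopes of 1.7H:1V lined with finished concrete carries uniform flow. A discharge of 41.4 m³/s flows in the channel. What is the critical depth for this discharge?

y_c = 2.61 m

At critical depth, Q² T / (g A³) = 1, i.e. A³/T = Q²/g = 41.4²/9.81 = 174.7.
Trying y = 1.92 m: A³/T = 37.7 — low.
Trying y = 2.85 m: A³/T = 271.7 — high.
Trying y = 2.61 m: A³/T = 175 — matches.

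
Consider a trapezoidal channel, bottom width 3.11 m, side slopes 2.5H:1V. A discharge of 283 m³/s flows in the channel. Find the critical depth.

At critical depth, Q² T / (g A³) = 1, i.e. A³/T = Q²/g = 283²/9.81 = 8164.
At y = 2.96 m: A³/T = 1681 — short.
At y = 4.25 m: A³/T = 8165 — ≈ 8164.

y_c = 4.25 m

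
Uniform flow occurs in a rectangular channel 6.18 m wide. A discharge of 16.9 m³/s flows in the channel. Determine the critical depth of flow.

y_c = 0.914 m

For a rectangular channel, critical depth y_c = (q²/g)^(1/3) where q = Q/b = 16.9/6.18 = 2.735 m²/s.
So y_c = (2.735²/9.81)^(1/3) = 0.914 m.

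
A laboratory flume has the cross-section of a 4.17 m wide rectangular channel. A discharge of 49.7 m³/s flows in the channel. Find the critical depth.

y_c = 2.44 m

For a rectangular channel, critical depth y_c = (q²/g)^(1/3) where q = Q/b = 49.7/4.17 = 11.92 m²/s.
So y_c = (11.92²/9.81)^(1/3) = 2.44 m.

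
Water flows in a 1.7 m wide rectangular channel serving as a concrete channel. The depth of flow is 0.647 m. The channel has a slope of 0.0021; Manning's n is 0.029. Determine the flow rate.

Flow area A = b·y = 1.7 × 0.647 = 1.1 m². Wetted perimeter P = b + 2y = 1.7 + 2×0.647 = 2.994 m.
Hydraulic radius R = A/P = 1.1/2.994 = 0.3674 m.
Manning's equation: Q = (1/n) A R^(2/3) S^(1/2) = (1/0.029) × 1.1 × 0.3674^(2/3) × 0.0021^(1/2) = 0.892 m³/s.

Q = 0.892 m³/s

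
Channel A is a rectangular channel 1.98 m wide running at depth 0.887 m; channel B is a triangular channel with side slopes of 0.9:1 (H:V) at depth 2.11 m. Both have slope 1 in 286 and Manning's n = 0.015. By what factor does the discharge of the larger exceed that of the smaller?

3

Channel A: Flow area A = b·y = 1.98 × 0.887 = 1.756 m². Wetted perimeter P = b + 2y = 1.98 + 2×0.887 = 3.754 m. Hydraulic radius R = A/P = 1.756/3.754 = 0.4678 m. Q_A = (1/0.015)·1.756·0.4678^(2/3)·√0.003497 = 4.172 m³/s.
Channel B: For a triangular section with side slope z = 0.9: A = zy² = 0.9×2.11² = 4.007 m²; P = 2y√(1+z²) = 2×2.11×1.345 = 5.677 m. Hydraulic radius R = A/P = 4.007/5.677 = 0.7058 m. Q_B = (1/0.015)·4.007·0.7058^(2/3)·√0.003497 = 12.52 m³/s.
The larger discharge is 12.52 m³/s and the smaller is 4.172 m³/s; the ratio is 3.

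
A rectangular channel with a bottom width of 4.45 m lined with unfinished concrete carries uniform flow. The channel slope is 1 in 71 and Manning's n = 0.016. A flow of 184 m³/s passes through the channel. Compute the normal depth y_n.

y_n = 4.32 m

Manning's equation rearranged: A R^(2/3) = nQ / (1·√S) = 0.016 × 184 / (√0.01408) = 24.81.
Try y = 3.39 m: A R^(2/3) = 18.37 — too small.
Try y = 4.32 m: A R^(2/3) = 24.84 — matches.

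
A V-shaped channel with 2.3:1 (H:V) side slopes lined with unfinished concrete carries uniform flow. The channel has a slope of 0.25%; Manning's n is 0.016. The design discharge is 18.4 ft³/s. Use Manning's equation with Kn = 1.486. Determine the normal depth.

Manning's equation rearranged: A R^(2/3) = nQ / (1.486·√S) = 0.016 × 18.4 / (1.486 × √0.0025) = 3.962.
Trying y = 1.24 ft: A R^(2/3) = 2.427 — short.
Trying y = 1.72 ft: A R^(2/3) = 5.808 — over.
Trying y = 1.49 ft: A R^(2/3) = 3.961 — matches.

y_n = 1.49 ft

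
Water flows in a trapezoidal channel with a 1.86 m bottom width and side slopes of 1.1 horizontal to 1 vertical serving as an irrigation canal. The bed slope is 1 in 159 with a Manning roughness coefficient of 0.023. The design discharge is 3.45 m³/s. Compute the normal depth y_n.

y_n = 0.661 m

Manning's equation rearranged: A R^(2/3) = nQ / (1·√S) = 0.023 × 3.45 / (√0.006289) = 1.001.
Try y = 0.548 m: A R^(2/3) = 0.7165 — low.
Try y = 0.661 m: A R^(2/3) = 0.9998 — ≈ 1.001.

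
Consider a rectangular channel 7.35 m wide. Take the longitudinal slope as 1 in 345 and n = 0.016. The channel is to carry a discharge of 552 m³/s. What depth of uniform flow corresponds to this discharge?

y_n = 11.3 m

Manning's equation rearranged: A R^(2/3) = nQ / (1·√S) = 0.016 × 552 / (√0.002899) = 164.
Try y = 13.7 m: A R^(2/3) = 204.7 — high.
Try y = 8.41 m: A R^(2/3) = 115.6 — low.
Try y = 11.3 m: A R^(2/3) = 163.9 — close enough.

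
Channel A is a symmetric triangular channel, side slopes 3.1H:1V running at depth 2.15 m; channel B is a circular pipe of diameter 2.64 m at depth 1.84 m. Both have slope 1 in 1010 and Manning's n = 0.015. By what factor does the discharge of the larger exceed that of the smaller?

Channel A: For a triangular section with side slope z = 3.1: A = zy² = 3.1×2.15² = 14.33 m²; P = 2y√(1+z²) = 2×2.15×3.257 = 14.01 m. Hydraulic radius R = A/P = 14.33/14.01 = 1.023 m. Q_A = (1/0.015)·14.33·1.023^(2/3)·√0.0009901 = 30.52 m³/s.
Channel B: For a circular section of diameter D = 2.64 m at depth y = 1.84 m, the central angle is θ = 2 arccos(1 − 2y/D) = 3.951 rad. Then A = (D²/8)(θ − sin θ) = 4.073 m² and P = Dθ/2 = 5.216 m. Hydraulic radius R = A/P = 4.073/5.216 = 0.781 m. Q_B = (1/0.015)·4.073·0.781^(2/3)·√0.0009901 = 7.246 m³/s.
The larger discharge is 30.52 m³/s and the smaller is 7.246 m³/s; the ratio is 4.21.

4.21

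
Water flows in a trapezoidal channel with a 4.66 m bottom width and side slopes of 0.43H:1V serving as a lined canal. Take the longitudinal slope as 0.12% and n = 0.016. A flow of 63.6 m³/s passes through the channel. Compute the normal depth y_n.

y_n = 3.36 m

Manning's equation rearranged: A R^(2/3) = nQ / (1·√S) = 0.016 × 63.6 / (√0.0012) = 29.38.
At y = 2.46 m: A R^(2/3) = 17.64 — too small.
At y = 4.19 m: A R^(2/3) = 42.47 — too large.
At y = 3.36 m: A R^(2/3) = 29.37 — ≈ 29.38.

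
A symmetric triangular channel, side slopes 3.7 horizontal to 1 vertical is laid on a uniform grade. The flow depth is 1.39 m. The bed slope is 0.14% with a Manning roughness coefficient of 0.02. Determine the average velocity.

For a triangular section with side slope z = 3.7: A = zy² = 3.7×1.39² = 7.149 m²; P = 2y√(1+z²) = 2×1.39×3.833 = 10.66 m.
Hydraulic radius R = A/P = 7.149/10.66 = 0.6709 m.
From Manning's equation, V = (1/n) R^(2/3) S^(1/2) = (1/0.02) × 0.6709^(2/3) × 0.0014^(1/2) = 1.43 m/s.

V = 1.43 m/s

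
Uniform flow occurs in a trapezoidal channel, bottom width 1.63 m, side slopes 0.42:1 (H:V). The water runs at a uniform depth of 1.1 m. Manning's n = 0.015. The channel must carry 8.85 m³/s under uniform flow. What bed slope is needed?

S = 0.00699

With bottom width b = 1.63 m and side slope z = 0.42: A = (b + zy)y = (1.63 + 0.42×1.1)×1.1 = 2.301 m²; P = b + 2y√(1+z²) = 1.63 + 2×1.1×1.085 = 4.016 m.
Hydraulic radius R = A/P = 2.301/4.016 = 0.573 m.
From Manning's equation, S = [nQ / (1 A R^(2/3))]² = [0.015 × 8.85 / (1 × 2.301 × 0.573^(2/3))]² = 0.00699.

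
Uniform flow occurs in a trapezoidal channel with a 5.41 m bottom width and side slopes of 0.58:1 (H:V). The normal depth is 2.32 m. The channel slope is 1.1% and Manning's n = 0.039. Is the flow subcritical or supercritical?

subcritical

With bottom width b = 5.41 m and side slope z = 0.58: A = (b + zy)y = (5.41 + 0.58×2.32)×2.32 = 15.67 m²; P = b + 2y√(1+z²) = 5.41 + 2×2.32×1.156 = 10.77 m.
Hydraulic radius R = A/P = 15.67/10.77 = 1.455 m.
V = (1/n) R^(2/3) √S = (1/0.039) × 1.455^(2/3) × √0.011 = 3.453 m/s. Hydraulic depth D_h = A/T = 15.67/8.101 = 1.935 m.
Froude number Fr = V/√(g·D_h) = 3.453/√(9.81×1.935) = 0.793, which is less than 1, so the flow is subcritical.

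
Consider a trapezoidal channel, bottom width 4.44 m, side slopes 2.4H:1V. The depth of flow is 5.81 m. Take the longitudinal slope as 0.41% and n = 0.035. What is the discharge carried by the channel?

Q = 414 m³/s

With bottom width b = 4.44 m and side slope z = 2.4: A = (b + zy)y = (4.44 + 2.4×5.81)×5.81 = 106.8 m²; P = b + 2y√(1+z²) = 4.44 + 2×5.81×2.6 = 34.65 m.
Hydraulic radius R = A/P = 106.8/34.65 = 3.082 m.
Manning's equation: Q = (1/n) A R^(2/3) S^(1/2) = (1/0.035) × 106.8 × 3.082^(2/3) × 0.0041^(1/2) = 414 m³/s.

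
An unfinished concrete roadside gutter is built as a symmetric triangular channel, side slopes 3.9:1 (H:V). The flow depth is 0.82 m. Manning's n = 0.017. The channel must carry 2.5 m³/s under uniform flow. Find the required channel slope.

For a triangular section with side slope z = 3.9: A = zy² = 3.9×0.82² = 2.622 m²; P = 2y√(1+z²) = 2×0.82×4.026 = 6.603 m.
Hydraulic radius R = A/P = 2.622/6.603 = 0.3972 m.
From Manning's equation, S = [nQ / (1 A R^(2/3))]² = [0.017 × 2.5 / (1 × 2.622 × 0.3972^(2/3))]² = 0.0009.

S = 0.0009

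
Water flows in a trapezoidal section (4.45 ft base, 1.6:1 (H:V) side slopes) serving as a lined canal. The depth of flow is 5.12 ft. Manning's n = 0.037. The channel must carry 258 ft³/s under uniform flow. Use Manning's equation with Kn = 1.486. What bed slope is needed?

With bottom width b = 4.45 ft and side slope z = 1.6: A = (b + zy)y = (4.45 + 1.6×5.12)×5.12 = 64.73 ft²; P = b + 2y√(1+z²) = 4.45 + 2×5.12×1.887 = 23.77 ft.
Hydraulic radius R = A/P = 64.73/23.77 = 2.723 ft.
From Manning's equation, S = [nQ / (1.486 A R^(2/3))]² = [0.037 × 258 / (1.486 × 64.73 × 2.723^(2/3))]² = 0.00259.

S = 0.00259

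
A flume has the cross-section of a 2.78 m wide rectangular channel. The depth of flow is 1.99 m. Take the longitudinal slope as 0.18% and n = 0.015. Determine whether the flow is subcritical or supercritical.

subcritical

Flow area A = b·y = 2.78 × 1.99 = 5.532 m². Wetted perimeter P = b + 2y = 2.78 + 2×1.99 = 6.76 m.
Hydraulic radius R = A/P = 5.532/6.76 = 0.8184 m.
V = (1/n) R^(2/3) √S = (1/0.015) × 0.8184^(2/3) × √0.0018 = 2.475 m/s. Hydraulic depth D_h = A/T = 5.532/2.78 = 1.99 m.
Froude number Fr = V/√(g·D_h) = 2.475/√(9.81×1.99) = 0.56, which is less than 1, so the flow is subcritical.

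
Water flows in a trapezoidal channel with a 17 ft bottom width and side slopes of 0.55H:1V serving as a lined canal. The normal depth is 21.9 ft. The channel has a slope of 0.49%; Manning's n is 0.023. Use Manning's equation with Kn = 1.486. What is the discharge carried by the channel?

Q = 12900 ft³/s

With bottom width b = 17 ft and side slope z = 0.55: A = (b + zy)y = (17 + 0.55×21.9)×21.9 = 636.1 ft²; P = b + 2y√(1+z²) = 17 + 2×21.9×1.141 = 66.99 ft.
Hydraulic radius R = A/P = 636.1/66.99 = 9.496 ft.
Manning's equation: Q = (1.486/n) A R^(2/3) S^(1/2) = (1.486/0.023) × 636.1 × 9.496^(2/3) × 0.0049^(1/2) = 12900 ft³/s.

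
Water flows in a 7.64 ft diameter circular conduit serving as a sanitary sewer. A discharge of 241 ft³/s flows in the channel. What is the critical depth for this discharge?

y_c = 3.96 ft

At critical depth, Q² T / (g A³) = 1, i.e. A³/T = Q²/g = 241²/32.2 = 1804.
Try y = 2.88 ft: A³/T = 534 — low.
Try y = 4.44 ft: A³/T = 2800 — high.
Try y = 3.96 ft: A³/T = 1809 — matches.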